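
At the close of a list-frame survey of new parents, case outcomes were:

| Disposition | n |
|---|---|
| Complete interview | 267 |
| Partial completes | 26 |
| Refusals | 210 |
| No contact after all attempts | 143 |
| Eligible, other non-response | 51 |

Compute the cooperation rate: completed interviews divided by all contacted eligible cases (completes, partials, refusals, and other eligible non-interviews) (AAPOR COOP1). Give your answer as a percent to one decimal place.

48.2%

Numerator = 267
Denominator = 267 + 26 + 210 + 51 = 554
COOP1 = 267 / 554 = 0.4819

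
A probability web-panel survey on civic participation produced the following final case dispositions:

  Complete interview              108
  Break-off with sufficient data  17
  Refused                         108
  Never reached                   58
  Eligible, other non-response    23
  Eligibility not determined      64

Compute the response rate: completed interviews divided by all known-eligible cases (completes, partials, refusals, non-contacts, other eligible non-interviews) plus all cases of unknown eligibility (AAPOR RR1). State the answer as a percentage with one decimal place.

Numerator = 108
Denom = 108 + 17 + 108 + 58 + 23 + 64 = 378
RR1 = 108 / 378 = 0.2857

28.6%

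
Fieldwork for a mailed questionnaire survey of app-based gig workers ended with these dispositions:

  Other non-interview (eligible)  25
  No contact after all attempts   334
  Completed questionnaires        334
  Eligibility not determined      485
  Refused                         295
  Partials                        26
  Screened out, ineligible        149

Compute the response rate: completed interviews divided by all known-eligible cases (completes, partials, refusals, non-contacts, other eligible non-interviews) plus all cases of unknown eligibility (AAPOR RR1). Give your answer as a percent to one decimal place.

22.3%

Numerator: 334
Base: 334 + 26 + 295 + 334 + 25 + 485 = 1499
RR1 = 334 / 1499 = 0.2228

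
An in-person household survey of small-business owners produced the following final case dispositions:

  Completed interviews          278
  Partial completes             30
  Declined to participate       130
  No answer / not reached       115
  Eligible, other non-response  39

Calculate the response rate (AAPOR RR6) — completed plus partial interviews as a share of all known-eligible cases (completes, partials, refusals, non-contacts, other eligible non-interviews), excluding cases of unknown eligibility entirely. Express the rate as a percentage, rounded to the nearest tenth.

52.0%

Num → 278 + 30 = 308
Denominator → 278 + 30 + 130 + 115 + 39 = 592
RR6 = 308 / 592 = 0.5203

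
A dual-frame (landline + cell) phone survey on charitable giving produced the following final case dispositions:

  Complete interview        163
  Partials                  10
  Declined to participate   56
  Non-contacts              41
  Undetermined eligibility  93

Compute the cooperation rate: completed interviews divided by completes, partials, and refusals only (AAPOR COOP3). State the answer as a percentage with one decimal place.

Num → 163
Base → 163 + 10 + 56 = 229
COOP3 = 163 / 229 = 0.7118

71.2%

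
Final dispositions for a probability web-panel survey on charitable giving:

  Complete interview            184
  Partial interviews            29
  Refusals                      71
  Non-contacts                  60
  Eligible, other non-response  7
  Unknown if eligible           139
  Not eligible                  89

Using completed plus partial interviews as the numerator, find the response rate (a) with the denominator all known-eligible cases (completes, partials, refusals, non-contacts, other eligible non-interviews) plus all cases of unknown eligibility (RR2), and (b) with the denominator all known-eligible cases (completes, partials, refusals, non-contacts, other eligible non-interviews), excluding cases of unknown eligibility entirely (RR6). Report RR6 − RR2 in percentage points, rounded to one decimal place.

Num: 184 + 29 = 213
Base: 184 + 29 + 71 + 60 + 7 + 139 = 490
RR2 = 213 / 490 = 0.4347
Base: 184 + 29 + 71 + 60 + 7 = 351
RR6 = 213 / 351 = 0.6068
Difference = 60.68 − 43.47 = 17.21 percentage points

17.2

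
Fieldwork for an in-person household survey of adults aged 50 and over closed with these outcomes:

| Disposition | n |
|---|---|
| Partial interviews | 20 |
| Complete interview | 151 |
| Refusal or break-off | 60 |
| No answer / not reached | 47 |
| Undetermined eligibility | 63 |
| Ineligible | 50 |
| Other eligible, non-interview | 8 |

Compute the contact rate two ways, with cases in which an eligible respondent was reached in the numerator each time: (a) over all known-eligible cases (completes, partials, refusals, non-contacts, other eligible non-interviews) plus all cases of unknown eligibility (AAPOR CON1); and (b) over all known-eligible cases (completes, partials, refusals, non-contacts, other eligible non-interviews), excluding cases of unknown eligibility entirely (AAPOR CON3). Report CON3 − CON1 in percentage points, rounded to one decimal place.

Numerator = 151 + 20 + 60 + 8 = 239
Denominator = 151 + 20 + 60 + 47 + 8 + 63 = 349
CON1 = 239 / 349 = 0.6848
Denominator = 151 + 20 + 60 + 47 + 8 = 286
CON3 = 239 / 286 = 0.8357
Difference = 83.57 − 68.48 = 15.09 percentage points

15.1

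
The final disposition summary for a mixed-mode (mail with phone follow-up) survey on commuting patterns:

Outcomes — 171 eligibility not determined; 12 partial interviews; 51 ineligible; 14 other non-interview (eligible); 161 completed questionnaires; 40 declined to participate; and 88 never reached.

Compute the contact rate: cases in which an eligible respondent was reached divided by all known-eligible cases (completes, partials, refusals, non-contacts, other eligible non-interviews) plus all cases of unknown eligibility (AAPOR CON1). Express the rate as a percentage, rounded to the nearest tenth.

46.7%

Num = 161 + 12 + 40 + 14 = 227
Denom = 161 + 12 + 40 + 88 + 14 + 171 = 486
CON1 = 227 / 486 = 0.4671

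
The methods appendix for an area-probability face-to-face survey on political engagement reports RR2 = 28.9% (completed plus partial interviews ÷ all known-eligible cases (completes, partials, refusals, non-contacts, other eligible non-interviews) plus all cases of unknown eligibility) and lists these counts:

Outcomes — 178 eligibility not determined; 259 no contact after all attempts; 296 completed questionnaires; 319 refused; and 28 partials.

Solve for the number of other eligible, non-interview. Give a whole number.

41

Numerator = 296 + 28 = 324
RR2 = 324 / D = 0.289
D = 324 / 0.289 = 1121.1
Rest of base = 1080
other eligible, non-interview = 1121.1 − 1080 ≈ 41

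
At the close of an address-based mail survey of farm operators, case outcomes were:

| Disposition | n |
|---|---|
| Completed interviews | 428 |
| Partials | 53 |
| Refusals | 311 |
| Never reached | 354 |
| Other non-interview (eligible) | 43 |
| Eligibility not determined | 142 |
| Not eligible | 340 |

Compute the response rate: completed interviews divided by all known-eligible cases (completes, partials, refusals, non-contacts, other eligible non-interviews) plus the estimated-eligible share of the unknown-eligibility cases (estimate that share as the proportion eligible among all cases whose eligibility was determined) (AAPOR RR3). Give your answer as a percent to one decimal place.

Top = 428
Eligible (known) = 428 + 53 + 311 + 354 + 43 = 1189
e = 1189 / (1189 + 340) = 1189 / 1529 = 0.7776
Eligible share of unknowns = 0.7776 × 142 = 110.42
Denom = 1189 + 110.42 = 1299.42
RR3 = 428 / 1299.42 = 0.3294

32.9%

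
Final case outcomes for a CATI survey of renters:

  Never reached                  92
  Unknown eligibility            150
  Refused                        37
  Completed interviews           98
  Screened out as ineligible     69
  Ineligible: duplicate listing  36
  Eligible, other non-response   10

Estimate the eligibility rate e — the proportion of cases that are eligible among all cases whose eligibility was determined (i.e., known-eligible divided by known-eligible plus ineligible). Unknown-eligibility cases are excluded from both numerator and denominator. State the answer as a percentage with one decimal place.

69.3%

Not eligible = 69 + 36 = 105
Eligible (known) → 98 + 37 + 92 + 10 = 237
e = 237 / (237 + 105) = 237 / 342 = 0.6930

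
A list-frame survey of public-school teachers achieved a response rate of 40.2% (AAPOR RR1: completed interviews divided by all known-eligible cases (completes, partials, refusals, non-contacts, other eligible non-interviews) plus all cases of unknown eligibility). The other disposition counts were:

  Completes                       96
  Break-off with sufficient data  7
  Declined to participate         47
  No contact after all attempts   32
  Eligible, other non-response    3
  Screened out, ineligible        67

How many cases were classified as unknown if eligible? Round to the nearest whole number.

RR1 = 96 / D = 0.402
D = 96 / 0.402 = 238.8
Remaining denominator categories sum to 185
unknown if eligible = 238.8 − 185 ≈ 54

54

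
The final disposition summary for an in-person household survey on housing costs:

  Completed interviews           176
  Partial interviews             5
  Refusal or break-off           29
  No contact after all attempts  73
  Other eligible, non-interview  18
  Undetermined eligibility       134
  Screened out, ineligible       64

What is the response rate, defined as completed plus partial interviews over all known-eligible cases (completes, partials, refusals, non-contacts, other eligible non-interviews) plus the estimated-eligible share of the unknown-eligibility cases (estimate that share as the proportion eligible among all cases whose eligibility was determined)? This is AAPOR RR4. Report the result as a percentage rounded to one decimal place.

44.0%

Top = 176 + 5 = 181
Known eligible = 176 + 5 + 29 + 73 + 18 = 301
e = 301 / (301 + 64) = 301 / 365 = 0.8247
Eligible share of unknowns = 0.8247 × 134 = 110.51
Denom = 301 + 110.51 = 411.51
RR4 = 181 / 411.51 = 0.4398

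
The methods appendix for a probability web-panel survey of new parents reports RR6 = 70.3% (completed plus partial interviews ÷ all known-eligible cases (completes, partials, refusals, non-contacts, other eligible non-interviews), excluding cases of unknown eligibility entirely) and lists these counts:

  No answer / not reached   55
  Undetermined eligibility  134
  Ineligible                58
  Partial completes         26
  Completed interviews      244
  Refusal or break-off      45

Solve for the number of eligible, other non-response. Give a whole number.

14

Numerator: 244 + 26 = 270
RR6 = 270 / D = 0.703
D = 270 / 0.703 = 384.1
Rest of base = 370
eligible, other non-response = 384.1 − 370 ≈ 14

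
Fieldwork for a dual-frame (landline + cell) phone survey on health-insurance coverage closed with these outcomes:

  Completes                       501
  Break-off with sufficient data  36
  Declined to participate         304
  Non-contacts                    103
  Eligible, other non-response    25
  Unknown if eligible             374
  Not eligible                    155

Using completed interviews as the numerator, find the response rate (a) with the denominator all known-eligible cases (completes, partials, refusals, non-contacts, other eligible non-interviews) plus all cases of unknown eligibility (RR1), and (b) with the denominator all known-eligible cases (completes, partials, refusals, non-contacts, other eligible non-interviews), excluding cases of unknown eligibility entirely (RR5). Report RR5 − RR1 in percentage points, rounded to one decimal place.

Top = 501
Denom = 501 + 36 + 304 + 103 + 25 + 374 = 1343
RR1 = 501 / 1343 = 0.3730
Denom = 501 + 36 + 304 + 103 + 25 = 969
RR5 = 501 / 969 = 0.5170
Difference = 51.70 − 37.30 = 14.40 percentage points

14.4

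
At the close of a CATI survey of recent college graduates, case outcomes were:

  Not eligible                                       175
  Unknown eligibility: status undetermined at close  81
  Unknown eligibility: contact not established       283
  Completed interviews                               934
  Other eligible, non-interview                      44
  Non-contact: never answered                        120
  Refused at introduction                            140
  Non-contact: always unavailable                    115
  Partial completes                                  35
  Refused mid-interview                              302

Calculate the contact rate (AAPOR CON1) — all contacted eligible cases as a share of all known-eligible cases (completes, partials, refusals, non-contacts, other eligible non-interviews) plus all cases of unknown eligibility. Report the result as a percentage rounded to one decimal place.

Refusals = 140 + 302 = 442
No answer / not reached = 120 + 115 = 235
Unknown eligibility = 283 + 81 = 364
Numerator → 934 + 35 + 442 + 44 = 1455
Denominator → 934 + 35 + 442 + 235 + 44 + 364 = 2054
CON1 = 1455 / 2054 = 0.7084

70.8%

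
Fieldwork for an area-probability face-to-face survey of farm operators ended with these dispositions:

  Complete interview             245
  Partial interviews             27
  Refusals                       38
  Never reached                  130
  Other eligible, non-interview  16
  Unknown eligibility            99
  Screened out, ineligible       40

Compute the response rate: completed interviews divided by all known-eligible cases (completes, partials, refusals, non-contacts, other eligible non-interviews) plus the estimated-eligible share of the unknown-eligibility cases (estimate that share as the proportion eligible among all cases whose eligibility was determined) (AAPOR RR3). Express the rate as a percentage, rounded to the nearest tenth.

Numerator: 245
Eligible (known): 245 + 27 + 38 + 130 + 16 = 456
e = 456 / (456 + 40) = 456 / 496 = 0.9194
Estimated eligible among unknowns: 0.9194 × 99 = 91.02
Denom: 456 + 91.02 = 547.02
RR3 = 245 / 547.02 = 0.4479

44.8%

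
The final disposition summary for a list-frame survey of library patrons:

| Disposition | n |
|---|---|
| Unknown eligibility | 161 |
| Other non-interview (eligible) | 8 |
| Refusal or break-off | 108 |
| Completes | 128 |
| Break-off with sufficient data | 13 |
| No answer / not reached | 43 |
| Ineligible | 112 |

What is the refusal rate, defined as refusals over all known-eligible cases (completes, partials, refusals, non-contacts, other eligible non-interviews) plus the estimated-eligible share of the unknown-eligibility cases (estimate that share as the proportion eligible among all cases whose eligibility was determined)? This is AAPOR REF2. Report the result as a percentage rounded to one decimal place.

Numerator → 108
Known eligible → 128 + 13 + 108 + 43 + 8 = 300
e = 300 / (300 + 112) = 300 / 412 = 0.7282
Estimated eligible among unknowns → 0.7282 × 161 = 117.24
Denominator → 300 + 117.24 = 417.24
REF2 = 108 / 417.24 = 0.2588

25.9%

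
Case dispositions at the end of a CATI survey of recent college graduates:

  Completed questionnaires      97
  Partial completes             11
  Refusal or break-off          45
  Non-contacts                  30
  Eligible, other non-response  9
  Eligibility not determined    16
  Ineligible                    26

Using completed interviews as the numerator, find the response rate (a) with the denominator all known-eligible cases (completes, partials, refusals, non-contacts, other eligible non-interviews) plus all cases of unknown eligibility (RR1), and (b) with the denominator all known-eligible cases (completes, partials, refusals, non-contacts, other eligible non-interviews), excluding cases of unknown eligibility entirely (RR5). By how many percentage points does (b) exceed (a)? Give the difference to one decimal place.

3.9

Numerator: 97
Denom: 97 + 11 + 45 + 30 + 9 + 16 = 208
RR1 = 97 / 208 = 0.4663
Denom: 97 + 11 + 45 + 30 + 9 = 192
RR5 = 97 / 192 = 0.5052
Difference = 50.52 − 46.63 = 3.89 percentage points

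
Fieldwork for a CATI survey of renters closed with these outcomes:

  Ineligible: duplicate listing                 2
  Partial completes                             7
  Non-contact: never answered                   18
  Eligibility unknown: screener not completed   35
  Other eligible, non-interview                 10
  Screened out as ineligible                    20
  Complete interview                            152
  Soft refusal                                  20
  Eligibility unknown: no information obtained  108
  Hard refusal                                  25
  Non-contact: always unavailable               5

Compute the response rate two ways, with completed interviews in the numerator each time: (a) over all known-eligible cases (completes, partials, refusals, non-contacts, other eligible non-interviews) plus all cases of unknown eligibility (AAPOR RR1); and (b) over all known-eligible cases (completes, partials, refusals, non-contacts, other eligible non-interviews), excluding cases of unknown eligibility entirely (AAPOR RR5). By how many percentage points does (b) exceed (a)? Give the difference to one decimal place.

Refusal or break-off = 25 + 20 = 45
Non-contacts = 18 + 5 = 23
Undetermined eligibility = 35 + 108 = 143
Not eligible = 20 + 2 = 22
Numerator = 152
Denom = 152 + 7 + 45 + 23 + 10 + 143 = 380
RR1 = 152 / 380 = 0.4000
Denom = 152 + 7 + 45 + 23 + 10 = 237
RR5 = 152 / 237 = 0.6414
Difference = 64.14 − 40.00 = 24.14 percentage points

24.1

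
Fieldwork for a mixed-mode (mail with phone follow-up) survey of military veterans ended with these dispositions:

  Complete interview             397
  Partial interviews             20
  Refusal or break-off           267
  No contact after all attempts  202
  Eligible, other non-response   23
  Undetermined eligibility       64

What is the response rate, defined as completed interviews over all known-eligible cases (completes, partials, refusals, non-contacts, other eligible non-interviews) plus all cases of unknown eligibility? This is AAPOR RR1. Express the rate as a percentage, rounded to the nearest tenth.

40.8%

Top = 397
Denom = 397 + 20 + 267 + 202 + 23 + 64 = 973
RR1 = 397 / 973 = 0.4080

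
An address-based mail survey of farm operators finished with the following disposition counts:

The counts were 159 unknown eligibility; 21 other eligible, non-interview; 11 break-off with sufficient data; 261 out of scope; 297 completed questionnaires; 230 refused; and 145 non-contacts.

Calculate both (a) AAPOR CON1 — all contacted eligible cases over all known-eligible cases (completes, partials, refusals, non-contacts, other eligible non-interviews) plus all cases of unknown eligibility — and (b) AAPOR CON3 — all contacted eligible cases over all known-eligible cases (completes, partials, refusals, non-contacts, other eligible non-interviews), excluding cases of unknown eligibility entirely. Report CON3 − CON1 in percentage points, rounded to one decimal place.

Top → 297 + 11 + 230 + 21 = 559
Base → 297 + 11 + 230 + 145 + 21 + 159 = 863
CON1 = 559 / 863 = 0.6477
Base → 297 + 11 + 230 + 145 + 21 = 704
CON3 = 559 / 704 = 0.7940
Difference = 79.40 − 64.77 = 14.63 percentage points

14.6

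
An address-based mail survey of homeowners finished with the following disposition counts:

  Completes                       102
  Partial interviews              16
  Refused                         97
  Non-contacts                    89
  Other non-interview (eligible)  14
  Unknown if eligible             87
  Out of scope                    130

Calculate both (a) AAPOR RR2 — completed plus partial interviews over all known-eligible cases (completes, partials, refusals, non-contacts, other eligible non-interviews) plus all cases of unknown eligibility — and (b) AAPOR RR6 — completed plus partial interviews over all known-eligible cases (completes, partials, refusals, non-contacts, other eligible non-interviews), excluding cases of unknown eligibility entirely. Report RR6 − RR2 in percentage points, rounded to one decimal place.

8.0

Numerator = 102 + 16 = 118
Denominator = 102 + 16 + 97 + 89 + 14 + 87 = 405
RR2 = 118 / 405 = 0.2914
Denominator = 102 + 16 + 97 + 89 + 14 = 318
RR6 = 118 / 318 = 0.3711
Difference = 37.11 − 29.14 = 7.97 percentage points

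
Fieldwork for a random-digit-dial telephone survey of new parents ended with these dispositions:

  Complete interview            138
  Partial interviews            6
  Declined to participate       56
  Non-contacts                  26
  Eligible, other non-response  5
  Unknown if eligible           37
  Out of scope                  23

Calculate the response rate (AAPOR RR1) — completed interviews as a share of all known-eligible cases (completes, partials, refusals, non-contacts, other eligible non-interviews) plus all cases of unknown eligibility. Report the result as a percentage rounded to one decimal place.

51.5%

Num → 138
Base → 138 + 6 + 56 + 26 + 5 + 37 = 268
RR1 = 138 / 268 = 0.5149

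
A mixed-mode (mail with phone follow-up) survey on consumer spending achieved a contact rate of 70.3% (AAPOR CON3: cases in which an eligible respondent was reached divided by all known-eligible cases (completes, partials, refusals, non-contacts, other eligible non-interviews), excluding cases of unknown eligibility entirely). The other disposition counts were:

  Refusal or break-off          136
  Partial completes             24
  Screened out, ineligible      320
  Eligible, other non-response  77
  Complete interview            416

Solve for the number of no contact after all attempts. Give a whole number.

Num = 416 + 24 + 136 + 77 = 653
CON3 = 653 / D = 0.703
D = 653 / 0.703 = 928.9
Remaining denominator categories sum to 653
no contact after all attempts = 928.9 − 653 ≈ 276

276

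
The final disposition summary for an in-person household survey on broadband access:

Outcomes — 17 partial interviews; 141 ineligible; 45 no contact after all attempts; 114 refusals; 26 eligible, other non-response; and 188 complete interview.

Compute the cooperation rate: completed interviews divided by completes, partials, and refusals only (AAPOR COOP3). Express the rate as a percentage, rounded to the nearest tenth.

Numerator: 188
Base: 188 + 17 + 114 = 319
COOP3 = 188 / 319 = 0.5893

58.9%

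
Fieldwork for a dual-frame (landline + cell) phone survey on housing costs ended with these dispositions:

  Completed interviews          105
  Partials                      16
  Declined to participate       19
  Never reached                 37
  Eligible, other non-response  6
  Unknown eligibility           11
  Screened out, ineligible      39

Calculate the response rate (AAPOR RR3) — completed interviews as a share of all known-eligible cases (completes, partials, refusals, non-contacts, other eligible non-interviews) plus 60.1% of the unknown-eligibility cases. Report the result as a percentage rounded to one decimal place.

55.4%

Top: 105
Eligible (known): 105 + 16 + 19 + 37 + 6 = 183
Eligible share of unknowns: 0.6010 × 11 = 6.61
Denominator: 183 + 6.61 = 189.61
RR3 = 105 / 189.61 = 0.5538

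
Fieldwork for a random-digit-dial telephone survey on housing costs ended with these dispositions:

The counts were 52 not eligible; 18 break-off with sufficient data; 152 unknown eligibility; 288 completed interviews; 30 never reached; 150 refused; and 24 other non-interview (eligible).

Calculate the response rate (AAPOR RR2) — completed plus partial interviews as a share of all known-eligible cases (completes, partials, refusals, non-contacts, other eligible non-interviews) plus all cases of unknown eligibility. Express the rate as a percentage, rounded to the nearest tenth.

Numerator: 288 + 18 = 306
Denominator: 288 + 18 + 150 + 30 + 24 + 152 = 662
RR2 = 306 / 662 = 0.4622

46.2%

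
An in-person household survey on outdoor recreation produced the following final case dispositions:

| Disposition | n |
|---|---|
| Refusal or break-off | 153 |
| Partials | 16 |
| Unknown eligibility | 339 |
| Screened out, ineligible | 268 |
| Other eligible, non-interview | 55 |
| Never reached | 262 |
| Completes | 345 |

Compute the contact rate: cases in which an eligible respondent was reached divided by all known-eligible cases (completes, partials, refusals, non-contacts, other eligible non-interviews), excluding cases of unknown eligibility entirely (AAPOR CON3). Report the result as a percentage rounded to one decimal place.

68.5%

Top = 345 + 16 + 153 + 55 = 569
Denom = 345 + 16 + 153 + 262 + 55 = 831
CON3 = 569 / 831 = 0.6847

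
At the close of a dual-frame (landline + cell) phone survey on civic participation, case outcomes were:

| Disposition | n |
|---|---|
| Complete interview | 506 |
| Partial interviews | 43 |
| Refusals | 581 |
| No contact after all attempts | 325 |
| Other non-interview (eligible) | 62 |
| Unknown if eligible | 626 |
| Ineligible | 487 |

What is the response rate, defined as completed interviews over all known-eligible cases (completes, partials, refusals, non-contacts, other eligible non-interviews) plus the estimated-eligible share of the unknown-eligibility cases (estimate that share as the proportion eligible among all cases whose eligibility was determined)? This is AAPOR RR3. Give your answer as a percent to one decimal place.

25.4%

Numerator = 506
Eligible (known) = 506 + 43 + 581 + 325 + 62 = 1517
e = 1517 / (1517 + 487) = 1517 / 2004 = 0.7570
Eligible share of unknowns = 0.7570 × 626 = 473.88
Base = 1517 + 473.88 = 1990.88
RR3 = 506 / 1990.88 = 0.2542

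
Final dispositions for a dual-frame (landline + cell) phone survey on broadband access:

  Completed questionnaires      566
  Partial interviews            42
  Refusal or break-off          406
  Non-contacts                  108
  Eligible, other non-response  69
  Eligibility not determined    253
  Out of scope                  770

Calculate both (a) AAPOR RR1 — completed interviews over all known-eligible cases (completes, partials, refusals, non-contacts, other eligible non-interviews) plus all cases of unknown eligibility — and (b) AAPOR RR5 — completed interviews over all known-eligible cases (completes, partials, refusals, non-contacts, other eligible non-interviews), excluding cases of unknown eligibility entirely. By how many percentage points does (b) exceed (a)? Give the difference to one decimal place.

Num: 566
Denom: 566 + 42 + 406 + 108 + 69 + 253 = 1444
RR1 = 566 / 1444 = 0.3920
Denom: 566 + 42 + 406 + 108 + 69 = 1191
RR5 = 566 / 1191 = 0.4752
Difference = 47.52 − 39.20 = 8.32 percentage points

8.3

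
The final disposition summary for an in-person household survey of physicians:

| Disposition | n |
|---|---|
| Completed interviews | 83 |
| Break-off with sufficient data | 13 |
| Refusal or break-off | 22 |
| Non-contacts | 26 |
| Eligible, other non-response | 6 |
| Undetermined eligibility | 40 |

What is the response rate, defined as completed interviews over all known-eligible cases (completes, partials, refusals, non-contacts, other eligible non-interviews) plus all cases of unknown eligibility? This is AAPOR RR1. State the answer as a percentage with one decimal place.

Top = 83
Denom = 83 + 13 + 22 + 26 + 6 + 40 = 190
RR1 = 83 / 190 = 0.4368

43.7%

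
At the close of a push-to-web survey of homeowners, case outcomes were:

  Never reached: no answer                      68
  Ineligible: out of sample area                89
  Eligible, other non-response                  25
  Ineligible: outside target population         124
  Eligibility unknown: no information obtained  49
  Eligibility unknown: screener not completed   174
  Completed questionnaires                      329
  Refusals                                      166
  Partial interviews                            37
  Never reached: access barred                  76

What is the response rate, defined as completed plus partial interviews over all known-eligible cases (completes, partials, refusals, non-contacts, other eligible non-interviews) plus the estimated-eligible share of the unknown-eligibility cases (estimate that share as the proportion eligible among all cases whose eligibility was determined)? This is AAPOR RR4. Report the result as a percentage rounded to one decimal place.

No contact after all attempts = 68 + 76 = 144
Undetermined eligibility = 174 + 49 = 223
Screened out, ineligible = 124 + 89 = 213
Num → 329 + 37 = 366
Determined eligible → 329 + 37 + 166 + 144 + 25 = 701
e = 701 / (701 + 213) = 701 / 914 = 0.7670
Eligible share of unknowns → 0.7670 × 223 = 171.04
Base → 701 + 171.04 = 872.04
RR4 = 366 / 872.04 = 0.4197

42.0%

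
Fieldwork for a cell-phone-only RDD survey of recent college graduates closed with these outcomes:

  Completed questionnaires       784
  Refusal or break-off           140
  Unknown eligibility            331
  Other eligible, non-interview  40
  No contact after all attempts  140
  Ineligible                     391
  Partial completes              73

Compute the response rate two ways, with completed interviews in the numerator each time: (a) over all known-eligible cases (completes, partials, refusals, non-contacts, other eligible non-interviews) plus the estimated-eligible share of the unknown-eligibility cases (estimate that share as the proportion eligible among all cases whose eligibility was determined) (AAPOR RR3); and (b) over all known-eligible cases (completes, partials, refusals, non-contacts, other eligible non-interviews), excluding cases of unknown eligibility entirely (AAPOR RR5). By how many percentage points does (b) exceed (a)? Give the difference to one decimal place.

11.6

Top: 784
Eligible (known): 784 + 73 + 140 + 140 + 40 = 1177
e = 1177 / (1177 + 391) = 1177 / 1568 = 0.7506
e × U: 0.7506 × 331 = 248.45
Denom: 1177 + 248.45 = 1425.45
RR3 = 784 / 1425.45 = 0.5500
Denom: 784 + 73 + 140 + 140 + 40 = 1177
RR5 = 784 / 1177 = 0.6661
Difference = 66.61 − 55.00 = 11.61 percentage points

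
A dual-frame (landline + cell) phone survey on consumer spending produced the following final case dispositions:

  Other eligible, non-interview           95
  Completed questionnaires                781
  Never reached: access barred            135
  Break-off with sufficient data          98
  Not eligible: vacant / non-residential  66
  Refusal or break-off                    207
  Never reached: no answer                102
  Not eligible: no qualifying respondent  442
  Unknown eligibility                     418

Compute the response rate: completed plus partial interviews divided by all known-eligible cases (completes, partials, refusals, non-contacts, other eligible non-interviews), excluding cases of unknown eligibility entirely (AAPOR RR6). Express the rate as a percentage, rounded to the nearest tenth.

62.0%

Non-contacts = 102 + 135 = 237
Screened out, ineligible = 442 + 66 = 508
Numerator = 781 + 98 = 879
Denominator = 781 + 98 + 207 + 237 + 95 = 1418
RR6 = 879 / 1418 = 0.6199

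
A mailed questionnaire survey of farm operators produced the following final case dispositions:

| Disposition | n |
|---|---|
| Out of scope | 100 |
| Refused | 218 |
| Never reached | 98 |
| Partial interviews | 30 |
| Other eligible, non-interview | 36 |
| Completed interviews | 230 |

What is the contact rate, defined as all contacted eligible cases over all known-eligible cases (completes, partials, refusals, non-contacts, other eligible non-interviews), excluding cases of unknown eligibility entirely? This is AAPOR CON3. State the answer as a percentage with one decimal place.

Top = 230 + 30 + 218 + 36 = 514
Denominator = 230 + 30 + 218 + 98 + 36 = 612
CON3 = 514 / 612 = 0.8399

84.0%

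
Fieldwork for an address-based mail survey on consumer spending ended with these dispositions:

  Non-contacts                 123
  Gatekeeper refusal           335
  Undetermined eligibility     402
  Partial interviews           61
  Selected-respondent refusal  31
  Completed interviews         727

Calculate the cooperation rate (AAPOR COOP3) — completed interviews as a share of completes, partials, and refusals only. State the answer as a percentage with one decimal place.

63.0%

Refusal or break-off = 335 + 31 = 366
Top → 727
Base → 727 + 61 + 366 = 1154
COOP3 = 727 / 1154 = 0.6300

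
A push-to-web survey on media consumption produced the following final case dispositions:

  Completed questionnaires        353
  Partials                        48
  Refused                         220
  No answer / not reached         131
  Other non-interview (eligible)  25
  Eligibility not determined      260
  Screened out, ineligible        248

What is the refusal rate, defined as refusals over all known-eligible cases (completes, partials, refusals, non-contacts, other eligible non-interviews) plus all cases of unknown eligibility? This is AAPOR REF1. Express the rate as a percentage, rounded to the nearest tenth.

21.2%

Numerator = 220
Denom = 353 + 48 + 220 + 131 + 25 + 260 = 1037
REF1 = 220 / 1037 = 0.2122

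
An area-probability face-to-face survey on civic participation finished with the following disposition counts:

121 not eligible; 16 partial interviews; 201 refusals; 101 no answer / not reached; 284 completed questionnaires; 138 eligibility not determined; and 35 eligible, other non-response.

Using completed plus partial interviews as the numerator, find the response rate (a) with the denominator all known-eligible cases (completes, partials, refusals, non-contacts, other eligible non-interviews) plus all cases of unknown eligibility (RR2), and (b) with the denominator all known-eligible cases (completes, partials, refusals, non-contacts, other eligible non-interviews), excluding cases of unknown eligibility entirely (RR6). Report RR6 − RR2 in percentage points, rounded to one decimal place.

8.4

Num → 284 + 16 = 300
Denominator → 284 + 16 + 201 + 101 + 35 + 138 = 775
RR2 = 300 / 775 = 0.3871
Denominator → 284 + 16 + 201 + 101 + 35 = 637
RR6 = 300 / 637 = 0.4710
Difference = 47.10 − 38.71 = 8.39 percentage points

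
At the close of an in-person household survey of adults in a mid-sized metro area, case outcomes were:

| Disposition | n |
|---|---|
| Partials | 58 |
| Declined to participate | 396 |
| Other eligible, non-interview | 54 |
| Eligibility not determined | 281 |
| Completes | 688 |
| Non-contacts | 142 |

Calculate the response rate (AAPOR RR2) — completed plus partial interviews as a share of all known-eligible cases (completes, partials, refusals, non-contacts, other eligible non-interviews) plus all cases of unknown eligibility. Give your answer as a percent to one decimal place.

Top: 688 + 58 = 746
Base: 688 + 58 + 396 + 142 + 54 + 281 = 1619
RR2 = 746 / 1619 = 0.4608

46.1%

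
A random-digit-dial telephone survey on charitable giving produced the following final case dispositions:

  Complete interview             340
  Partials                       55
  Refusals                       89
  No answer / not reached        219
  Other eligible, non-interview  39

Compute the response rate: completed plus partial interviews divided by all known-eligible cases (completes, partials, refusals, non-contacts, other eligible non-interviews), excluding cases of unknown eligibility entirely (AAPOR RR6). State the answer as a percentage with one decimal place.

53.2%

Numerator: 340 + 55 = 395
Denominator: 340 + 55 + 89 + 219 + 39 = 742
RR6 = 395 / 742 = 0.5323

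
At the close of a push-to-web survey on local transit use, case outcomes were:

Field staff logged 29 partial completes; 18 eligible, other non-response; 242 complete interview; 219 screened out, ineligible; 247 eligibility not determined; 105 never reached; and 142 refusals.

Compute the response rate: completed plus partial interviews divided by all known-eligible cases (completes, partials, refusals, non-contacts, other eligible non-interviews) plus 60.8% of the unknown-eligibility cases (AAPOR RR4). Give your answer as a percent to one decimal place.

Top = 242 + 29 = 271
Determined eligible = 242 + 29 + 142 + 105 + 18 = 536
Eligible share of unknowns = 0.6080 × 247 = 150.18
Denom = 536 + 150.18 = 686.18
RR4 = 271 / 686.18 = 0.3949

39.5%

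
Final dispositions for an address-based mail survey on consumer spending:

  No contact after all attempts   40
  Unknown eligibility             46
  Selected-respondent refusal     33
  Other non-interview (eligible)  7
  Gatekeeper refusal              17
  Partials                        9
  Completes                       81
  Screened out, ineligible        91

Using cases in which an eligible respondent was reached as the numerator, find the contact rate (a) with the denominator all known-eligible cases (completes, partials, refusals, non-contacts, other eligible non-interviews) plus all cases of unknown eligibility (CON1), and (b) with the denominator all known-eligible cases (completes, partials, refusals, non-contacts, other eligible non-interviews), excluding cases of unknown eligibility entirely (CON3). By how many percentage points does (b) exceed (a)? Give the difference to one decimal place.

15.5

Refusals = 17 + 33 = 50
Num: 81 + 9 + 50 + 7 = 147
Base: 81 + 9 + 50 + 40 + 7 + 46 = 233
CON1 = 147 / 233 = 0.6309
Base: 81 + 9 + 50 + 40 + 7 = 187
CON3 = 147 / 187 = 0.7861
Difference = 78.61 − 63.09 = 15.52 percentage points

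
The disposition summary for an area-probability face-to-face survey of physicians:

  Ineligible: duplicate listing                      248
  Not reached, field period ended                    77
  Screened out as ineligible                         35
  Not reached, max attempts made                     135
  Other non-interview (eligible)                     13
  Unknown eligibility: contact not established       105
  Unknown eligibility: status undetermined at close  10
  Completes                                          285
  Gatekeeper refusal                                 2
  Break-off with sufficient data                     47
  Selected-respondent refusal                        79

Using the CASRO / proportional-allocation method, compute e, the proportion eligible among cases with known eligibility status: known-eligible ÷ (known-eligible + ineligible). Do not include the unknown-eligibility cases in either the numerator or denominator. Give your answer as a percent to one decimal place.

Refused = 2 + 79 = 81
Never reached = 77 + 135 = 212
Undetermined eligibility = 105 + 10 = 115
Out of scope = 35 + 248 = 283
Known eligible: 285 + 47 + 81 + 212 + 13 = 638
e = 638 / (638 + 283) = 638 / 921 = 0.6927

69.3%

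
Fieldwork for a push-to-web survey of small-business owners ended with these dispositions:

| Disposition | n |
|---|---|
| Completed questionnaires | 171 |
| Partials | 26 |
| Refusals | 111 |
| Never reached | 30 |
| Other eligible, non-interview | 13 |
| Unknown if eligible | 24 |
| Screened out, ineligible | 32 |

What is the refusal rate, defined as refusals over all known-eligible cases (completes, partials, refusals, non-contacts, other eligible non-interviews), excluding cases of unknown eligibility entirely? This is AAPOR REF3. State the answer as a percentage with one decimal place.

31.6%

Numerator: 111
Base: 171 + 26 + 111 + 30 + 13 = 351
REF3 = 111 / 351 = 0.3162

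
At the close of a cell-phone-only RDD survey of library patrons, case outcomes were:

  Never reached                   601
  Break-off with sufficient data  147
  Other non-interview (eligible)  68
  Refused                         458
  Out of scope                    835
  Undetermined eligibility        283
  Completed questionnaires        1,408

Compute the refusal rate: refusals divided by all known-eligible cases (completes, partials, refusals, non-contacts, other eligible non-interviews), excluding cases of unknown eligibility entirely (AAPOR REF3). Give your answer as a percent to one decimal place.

Numerator = 458
Denom = 1408 + 147 + 458 + 601 + 68 = 2682
REF3 = 458 / 2682 = 0.1708

17.1%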